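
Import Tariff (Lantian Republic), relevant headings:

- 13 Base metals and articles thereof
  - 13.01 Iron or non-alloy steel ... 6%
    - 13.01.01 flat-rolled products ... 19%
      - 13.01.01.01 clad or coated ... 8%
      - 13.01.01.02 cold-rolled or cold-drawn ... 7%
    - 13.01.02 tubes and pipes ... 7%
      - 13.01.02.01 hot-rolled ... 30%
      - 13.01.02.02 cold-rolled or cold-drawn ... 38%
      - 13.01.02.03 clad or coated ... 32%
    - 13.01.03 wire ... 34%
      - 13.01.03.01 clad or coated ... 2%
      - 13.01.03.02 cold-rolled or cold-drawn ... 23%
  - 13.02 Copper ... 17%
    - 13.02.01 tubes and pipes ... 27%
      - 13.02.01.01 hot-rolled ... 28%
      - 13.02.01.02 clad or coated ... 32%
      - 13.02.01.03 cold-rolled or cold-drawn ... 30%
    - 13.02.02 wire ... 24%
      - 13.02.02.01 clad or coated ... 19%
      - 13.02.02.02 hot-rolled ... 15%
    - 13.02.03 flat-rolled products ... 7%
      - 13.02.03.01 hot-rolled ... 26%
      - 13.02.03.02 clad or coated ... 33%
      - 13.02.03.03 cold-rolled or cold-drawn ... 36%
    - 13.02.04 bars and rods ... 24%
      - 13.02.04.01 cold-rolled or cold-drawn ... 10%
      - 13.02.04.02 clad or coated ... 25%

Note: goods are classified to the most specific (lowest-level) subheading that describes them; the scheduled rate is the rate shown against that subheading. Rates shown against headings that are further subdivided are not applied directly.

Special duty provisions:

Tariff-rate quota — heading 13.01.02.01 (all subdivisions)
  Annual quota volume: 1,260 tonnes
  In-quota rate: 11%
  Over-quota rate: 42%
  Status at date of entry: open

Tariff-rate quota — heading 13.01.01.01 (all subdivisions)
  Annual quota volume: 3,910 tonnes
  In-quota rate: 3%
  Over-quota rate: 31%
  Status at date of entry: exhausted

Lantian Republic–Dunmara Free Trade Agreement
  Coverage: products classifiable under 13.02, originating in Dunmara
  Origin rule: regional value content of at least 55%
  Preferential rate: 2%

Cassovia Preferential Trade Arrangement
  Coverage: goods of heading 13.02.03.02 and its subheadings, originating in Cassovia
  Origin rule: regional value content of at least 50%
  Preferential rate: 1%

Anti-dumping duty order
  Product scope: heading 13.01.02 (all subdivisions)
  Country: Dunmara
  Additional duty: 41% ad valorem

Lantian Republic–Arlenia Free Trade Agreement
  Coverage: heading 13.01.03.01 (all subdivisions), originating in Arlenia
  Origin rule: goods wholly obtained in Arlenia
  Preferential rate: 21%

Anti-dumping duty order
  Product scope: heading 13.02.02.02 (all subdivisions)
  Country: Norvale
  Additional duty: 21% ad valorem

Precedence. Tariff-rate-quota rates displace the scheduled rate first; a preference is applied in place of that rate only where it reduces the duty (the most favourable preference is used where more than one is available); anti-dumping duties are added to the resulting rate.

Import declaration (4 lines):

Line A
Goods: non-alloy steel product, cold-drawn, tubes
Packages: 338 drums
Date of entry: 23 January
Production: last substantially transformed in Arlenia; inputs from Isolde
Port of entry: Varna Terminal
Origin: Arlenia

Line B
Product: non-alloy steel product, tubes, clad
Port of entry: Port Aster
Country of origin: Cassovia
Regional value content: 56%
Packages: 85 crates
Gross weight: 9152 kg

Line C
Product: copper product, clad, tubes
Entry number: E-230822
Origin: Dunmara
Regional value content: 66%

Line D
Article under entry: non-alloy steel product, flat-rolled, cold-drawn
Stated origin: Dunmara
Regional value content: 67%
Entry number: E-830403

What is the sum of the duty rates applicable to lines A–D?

Line A: non-alloy steel → 13.01; tubes → 13.01.02; cold-drawn → 13.01.02.02. Scheduled 38%. Arlenia agreement on 13.01.03.01: 13.01.02.02 not covered. → 38%.
Line B: non-alloy steel → 13.01; tubes → 13.01.02; clad → 13.01.02.03. Scheduled 32%. Cassovia agreement on 13.02.03.02: 13.01.02.03 not covered. → 32%.
Line C: copper → 13.02; tubes → 13.02.01; clad → 13.02.01.02. Scheduled 32%. Dunmara agreement on 13.02: RVC ≥ 55% → 2% available; preferential 2%. → 2%.
Line D: non-alloy steel → 13.01; flat-rolled → 13.01.01; cold-drawn → 13.01.01.02. Scheduled 7%. Dunmara agreement on 13.02: 13.01.01.02 not covered. → 7%.
Sum: 38% + 32% + 2% + 7% = 79%.

79%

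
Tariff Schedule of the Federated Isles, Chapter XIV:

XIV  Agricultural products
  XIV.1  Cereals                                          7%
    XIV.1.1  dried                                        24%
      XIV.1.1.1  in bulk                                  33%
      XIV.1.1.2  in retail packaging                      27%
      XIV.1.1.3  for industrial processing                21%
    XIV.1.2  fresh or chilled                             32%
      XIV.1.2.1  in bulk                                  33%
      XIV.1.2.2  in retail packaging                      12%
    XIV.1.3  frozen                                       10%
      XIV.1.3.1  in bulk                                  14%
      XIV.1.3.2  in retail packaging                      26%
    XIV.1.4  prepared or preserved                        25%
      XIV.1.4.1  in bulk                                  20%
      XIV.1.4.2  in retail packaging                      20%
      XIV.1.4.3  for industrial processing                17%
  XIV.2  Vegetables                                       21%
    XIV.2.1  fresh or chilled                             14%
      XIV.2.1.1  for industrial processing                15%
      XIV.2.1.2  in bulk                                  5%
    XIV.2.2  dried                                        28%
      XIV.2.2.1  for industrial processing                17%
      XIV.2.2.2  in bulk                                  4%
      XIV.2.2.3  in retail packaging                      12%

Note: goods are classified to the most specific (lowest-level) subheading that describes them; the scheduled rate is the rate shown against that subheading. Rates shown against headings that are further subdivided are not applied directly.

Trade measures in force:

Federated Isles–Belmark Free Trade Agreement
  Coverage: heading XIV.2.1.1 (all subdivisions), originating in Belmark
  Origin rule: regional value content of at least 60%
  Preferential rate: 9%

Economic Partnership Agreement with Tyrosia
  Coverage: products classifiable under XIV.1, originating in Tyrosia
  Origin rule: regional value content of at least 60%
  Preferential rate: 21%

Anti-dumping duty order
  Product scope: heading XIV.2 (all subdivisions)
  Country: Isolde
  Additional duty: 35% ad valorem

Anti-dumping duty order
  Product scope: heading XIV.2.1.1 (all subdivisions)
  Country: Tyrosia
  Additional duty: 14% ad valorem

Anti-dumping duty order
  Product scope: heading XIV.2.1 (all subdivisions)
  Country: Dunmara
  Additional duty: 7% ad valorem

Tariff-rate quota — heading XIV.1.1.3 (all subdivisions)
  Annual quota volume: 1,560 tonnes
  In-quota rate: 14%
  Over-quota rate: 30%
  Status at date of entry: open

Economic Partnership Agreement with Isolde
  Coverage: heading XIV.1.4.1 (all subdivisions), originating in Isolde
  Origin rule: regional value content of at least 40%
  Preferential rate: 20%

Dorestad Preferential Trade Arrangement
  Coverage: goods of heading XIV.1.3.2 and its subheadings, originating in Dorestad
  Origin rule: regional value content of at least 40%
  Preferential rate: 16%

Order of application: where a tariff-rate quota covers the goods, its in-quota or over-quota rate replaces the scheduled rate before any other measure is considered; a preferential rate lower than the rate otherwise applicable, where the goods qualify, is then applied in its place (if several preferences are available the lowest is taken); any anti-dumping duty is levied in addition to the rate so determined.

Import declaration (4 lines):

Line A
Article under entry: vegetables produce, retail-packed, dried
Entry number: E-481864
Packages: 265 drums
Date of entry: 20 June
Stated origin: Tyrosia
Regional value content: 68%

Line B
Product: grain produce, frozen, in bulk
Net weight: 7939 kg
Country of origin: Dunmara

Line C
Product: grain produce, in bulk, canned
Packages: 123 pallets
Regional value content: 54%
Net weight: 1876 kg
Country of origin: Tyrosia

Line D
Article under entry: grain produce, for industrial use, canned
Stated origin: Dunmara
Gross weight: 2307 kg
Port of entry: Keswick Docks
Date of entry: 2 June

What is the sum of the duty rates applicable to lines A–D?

63%

Line A: vegetables → XIV.2; dried → XIV.2.2; retail-packed → XIV.2.2.3. Scheduled 12%. Tyrosia agreement on XIV.1: XIV.2.2.3 not covered. → 12%.
Line B: grain → XIV.1; frozen → XIV.1.3; in bulk → XIV.1.3.1. Scheduled 14%. No special measure applies. → 14%.
Line C: grain → XIV.1; canned → XIV.1.4; in bulk → XIV.1.4.1. Scheduled 20%. Tyrosia agreement on XIV.1: RVC < 60%. → 20%.
Line D: grain → XIV.1; canned → XIV.1.4; for industrial use → XIV.1.4.3. Scheduled 17%. No special measure applies. → 17%.
Sum: 12% + 14% + 20% + 17% = 63%.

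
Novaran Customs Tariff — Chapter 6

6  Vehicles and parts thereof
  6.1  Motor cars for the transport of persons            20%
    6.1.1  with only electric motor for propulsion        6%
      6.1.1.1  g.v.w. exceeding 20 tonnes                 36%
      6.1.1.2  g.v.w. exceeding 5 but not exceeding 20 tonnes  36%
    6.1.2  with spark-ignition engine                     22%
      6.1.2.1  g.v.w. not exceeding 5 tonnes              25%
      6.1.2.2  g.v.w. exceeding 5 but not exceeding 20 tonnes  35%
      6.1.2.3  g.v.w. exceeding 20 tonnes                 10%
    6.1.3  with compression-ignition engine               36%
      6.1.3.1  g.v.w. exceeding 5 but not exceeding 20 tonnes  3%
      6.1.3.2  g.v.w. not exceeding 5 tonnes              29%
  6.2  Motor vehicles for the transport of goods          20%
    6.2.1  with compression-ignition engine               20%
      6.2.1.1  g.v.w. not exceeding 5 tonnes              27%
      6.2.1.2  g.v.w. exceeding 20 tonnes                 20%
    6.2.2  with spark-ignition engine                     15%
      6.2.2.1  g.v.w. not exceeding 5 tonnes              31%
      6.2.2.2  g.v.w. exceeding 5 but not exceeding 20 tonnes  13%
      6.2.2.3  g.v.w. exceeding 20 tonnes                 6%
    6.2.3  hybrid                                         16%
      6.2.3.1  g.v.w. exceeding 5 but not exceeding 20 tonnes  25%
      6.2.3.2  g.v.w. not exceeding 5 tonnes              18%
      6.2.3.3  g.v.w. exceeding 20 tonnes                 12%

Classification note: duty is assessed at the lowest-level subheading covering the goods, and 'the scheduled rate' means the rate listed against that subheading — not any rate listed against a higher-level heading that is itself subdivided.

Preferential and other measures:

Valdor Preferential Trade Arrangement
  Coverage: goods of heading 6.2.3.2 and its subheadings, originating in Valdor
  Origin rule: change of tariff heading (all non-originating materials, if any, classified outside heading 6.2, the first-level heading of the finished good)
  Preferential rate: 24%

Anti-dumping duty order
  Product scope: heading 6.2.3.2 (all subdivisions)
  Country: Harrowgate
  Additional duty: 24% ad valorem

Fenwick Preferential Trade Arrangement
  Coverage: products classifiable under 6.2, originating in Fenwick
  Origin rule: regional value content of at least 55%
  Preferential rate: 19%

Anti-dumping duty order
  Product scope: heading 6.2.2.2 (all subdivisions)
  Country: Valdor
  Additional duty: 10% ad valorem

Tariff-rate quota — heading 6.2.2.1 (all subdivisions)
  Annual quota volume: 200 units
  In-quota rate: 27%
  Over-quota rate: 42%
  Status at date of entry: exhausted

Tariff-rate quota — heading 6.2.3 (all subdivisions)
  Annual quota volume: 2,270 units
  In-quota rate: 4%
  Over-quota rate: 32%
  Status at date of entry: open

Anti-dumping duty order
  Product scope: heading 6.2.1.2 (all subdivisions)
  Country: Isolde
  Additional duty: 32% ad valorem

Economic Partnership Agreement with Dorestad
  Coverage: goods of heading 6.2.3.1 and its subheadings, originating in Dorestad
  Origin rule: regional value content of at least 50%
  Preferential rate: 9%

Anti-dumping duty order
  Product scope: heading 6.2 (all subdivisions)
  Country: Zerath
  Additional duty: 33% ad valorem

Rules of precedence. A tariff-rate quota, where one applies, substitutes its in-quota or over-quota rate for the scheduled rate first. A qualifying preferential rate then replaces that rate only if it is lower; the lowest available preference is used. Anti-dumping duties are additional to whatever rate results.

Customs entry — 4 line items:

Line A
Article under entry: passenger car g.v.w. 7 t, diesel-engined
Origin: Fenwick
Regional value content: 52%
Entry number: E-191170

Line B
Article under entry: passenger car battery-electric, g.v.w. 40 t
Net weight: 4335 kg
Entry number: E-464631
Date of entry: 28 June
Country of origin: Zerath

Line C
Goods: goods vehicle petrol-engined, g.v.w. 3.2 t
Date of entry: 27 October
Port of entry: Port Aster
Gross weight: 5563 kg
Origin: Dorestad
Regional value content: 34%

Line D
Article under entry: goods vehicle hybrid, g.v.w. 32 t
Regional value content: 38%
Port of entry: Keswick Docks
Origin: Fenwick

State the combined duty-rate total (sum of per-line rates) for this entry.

Line A: passenger car → 6.1; diesel-engined → 6.1.3; g.v.w. 7 t → 6.1.3.1. Scheduled 3%. Fenwick agreement on 6.2: 6.1.3.1 not covered. → 3%.
Line B: passenger car → 6.1; battery-electric → 6.1.1; g.v.w. 40 t → 6.1.1.1. Scheduled 36%. No special measure applies. → 36%.
Line C: goods vehicle → 6.2; petrol-engined → 6.2.2; g.v.w. 3.2 t → 6.2.2.1. Scheduled 31%. quota on 6.2.2.1 exhausted → over-quota 42%; Dorestad agreement on 6.2.3.1: 6.2.2.1 not covered. → 42%.
Line D: goods vehicle → 6.2; hybrid → 6.2.3; g.v.w. 32 t → 6.2.3.3. Scheduled 12%. quota on 6.2.3 open → in-quota 4%; Fenwick agreement on 6.2: RVC < 55%. → 4%.
Sum: 3% + 36% + 42% + 4% = 85%.

85%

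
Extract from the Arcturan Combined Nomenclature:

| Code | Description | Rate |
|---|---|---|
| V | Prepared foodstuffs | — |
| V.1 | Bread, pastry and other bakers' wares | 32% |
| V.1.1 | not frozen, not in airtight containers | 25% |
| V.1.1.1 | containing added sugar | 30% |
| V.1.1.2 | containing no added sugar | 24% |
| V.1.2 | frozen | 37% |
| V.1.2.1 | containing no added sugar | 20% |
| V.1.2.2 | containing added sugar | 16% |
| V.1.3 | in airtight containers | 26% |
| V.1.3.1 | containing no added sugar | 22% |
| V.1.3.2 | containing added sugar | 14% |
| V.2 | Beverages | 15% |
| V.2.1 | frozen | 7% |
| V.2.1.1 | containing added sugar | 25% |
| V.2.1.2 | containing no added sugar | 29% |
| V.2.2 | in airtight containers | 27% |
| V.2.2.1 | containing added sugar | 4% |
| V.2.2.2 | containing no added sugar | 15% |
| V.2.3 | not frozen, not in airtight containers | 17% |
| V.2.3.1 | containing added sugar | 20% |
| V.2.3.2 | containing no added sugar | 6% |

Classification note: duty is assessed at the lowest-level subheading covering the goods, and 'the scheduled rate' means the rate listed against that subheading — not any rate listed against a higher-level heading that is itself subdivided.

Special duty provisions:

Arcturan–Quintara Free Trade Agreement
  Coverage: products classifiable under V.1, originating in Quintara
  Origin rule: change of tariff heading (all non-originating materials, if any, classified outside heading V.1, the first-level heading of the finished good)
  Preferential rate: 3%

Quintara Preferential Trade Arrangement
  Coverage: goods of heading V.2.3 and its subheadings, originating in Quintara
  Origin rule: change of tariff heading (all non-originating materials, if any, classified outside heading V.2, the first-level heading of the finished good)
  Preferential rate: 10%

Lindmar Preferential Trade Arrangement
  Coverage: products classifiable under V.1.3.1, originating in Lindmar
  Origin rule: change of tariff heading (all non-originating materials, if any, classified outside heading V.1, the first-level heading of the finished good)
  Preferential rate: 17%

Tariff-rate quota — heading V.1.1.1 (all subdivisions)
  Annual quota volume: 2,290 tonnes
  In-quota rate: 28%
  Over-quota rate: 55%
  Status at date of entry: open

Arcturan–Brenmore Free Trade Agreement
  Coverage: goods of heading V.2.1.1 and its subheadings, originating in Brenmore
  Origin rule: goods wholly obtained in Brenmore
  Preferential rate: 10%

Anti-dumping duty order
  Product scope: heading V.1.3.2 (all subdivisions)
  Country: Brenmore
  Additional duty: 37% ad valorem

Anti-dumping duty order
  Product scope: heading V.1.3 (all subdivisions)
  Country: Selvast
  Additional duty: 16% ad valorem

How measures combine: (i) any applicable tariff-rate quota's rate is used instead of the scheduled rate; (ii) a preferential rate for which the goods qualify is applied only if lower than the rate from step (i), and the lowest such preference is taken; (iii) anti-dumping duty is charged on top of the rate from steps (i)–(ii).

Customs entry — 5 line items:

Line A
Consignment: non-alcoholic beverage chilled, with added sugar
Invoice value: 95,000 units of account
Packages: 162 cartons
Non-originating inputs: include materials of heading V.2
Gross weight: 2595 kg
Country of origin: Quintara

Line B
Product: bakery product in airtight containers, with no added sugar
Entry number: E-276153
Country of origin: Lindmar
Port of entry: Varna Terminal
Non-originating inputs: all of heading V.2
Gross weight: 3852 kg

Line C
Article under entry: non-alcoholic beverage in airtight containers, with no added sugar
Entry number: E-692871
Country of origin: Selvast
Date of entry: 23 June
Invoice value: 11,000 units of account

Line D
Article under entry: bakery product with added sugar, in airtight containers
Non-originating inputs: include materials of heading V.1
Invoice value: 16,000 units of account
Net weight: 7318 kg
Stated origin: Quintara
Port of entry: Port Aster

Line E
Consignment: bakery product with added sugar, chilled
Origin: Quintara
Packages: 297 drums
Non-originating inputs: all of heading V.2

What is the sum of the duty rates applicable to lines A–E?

Line A: non-alcoholic beverage → V.2; chilled → V.2.3; with added sugar → V.2.3.1. Scheduled 20%. Quintara agreement on V.1: V.2.3.1 not covered; Quintara agreement on V.2.3: CTH not met. → 20%.
Line B: bakery product → V.1; in airtight containers → V.1.3; with no added sugar → V.1.3.1. Scheduled 22%. Lindmar agreement on V.1.3.1: CTH met → 17% available; preferential 17%. → 17%.
Line C: non-alcoholic beverage → V.2; in airtight containers → V.2.2; with no added sugar → V.2.2.2. Scheduled 15%. No special measure applies. → 15%.
Line D: bakery product → V.1; in airtight containers → V.1.3; with added sugar → V.1.3.2. Scheduled 14%. Quintara agreement on V.1: CTH not met; Quintara agreement on V.2.3: V.1.3.2 not covered. → 14%.
Line E: bakery product → V.1; chilled → V.1.1; with added sugar → V.1.1.1. Scheduled 30%. quota on V.1.1.1 open → in-quota 28%; Quintara agreement on V.1: CTH met → 3% available; Quintara agreement on V.2.3: V.1.1.1 not covered; preferential 3%. → 3%.
Sum: 20% + 17% + 15% + 14% + 3% = 69%.

69%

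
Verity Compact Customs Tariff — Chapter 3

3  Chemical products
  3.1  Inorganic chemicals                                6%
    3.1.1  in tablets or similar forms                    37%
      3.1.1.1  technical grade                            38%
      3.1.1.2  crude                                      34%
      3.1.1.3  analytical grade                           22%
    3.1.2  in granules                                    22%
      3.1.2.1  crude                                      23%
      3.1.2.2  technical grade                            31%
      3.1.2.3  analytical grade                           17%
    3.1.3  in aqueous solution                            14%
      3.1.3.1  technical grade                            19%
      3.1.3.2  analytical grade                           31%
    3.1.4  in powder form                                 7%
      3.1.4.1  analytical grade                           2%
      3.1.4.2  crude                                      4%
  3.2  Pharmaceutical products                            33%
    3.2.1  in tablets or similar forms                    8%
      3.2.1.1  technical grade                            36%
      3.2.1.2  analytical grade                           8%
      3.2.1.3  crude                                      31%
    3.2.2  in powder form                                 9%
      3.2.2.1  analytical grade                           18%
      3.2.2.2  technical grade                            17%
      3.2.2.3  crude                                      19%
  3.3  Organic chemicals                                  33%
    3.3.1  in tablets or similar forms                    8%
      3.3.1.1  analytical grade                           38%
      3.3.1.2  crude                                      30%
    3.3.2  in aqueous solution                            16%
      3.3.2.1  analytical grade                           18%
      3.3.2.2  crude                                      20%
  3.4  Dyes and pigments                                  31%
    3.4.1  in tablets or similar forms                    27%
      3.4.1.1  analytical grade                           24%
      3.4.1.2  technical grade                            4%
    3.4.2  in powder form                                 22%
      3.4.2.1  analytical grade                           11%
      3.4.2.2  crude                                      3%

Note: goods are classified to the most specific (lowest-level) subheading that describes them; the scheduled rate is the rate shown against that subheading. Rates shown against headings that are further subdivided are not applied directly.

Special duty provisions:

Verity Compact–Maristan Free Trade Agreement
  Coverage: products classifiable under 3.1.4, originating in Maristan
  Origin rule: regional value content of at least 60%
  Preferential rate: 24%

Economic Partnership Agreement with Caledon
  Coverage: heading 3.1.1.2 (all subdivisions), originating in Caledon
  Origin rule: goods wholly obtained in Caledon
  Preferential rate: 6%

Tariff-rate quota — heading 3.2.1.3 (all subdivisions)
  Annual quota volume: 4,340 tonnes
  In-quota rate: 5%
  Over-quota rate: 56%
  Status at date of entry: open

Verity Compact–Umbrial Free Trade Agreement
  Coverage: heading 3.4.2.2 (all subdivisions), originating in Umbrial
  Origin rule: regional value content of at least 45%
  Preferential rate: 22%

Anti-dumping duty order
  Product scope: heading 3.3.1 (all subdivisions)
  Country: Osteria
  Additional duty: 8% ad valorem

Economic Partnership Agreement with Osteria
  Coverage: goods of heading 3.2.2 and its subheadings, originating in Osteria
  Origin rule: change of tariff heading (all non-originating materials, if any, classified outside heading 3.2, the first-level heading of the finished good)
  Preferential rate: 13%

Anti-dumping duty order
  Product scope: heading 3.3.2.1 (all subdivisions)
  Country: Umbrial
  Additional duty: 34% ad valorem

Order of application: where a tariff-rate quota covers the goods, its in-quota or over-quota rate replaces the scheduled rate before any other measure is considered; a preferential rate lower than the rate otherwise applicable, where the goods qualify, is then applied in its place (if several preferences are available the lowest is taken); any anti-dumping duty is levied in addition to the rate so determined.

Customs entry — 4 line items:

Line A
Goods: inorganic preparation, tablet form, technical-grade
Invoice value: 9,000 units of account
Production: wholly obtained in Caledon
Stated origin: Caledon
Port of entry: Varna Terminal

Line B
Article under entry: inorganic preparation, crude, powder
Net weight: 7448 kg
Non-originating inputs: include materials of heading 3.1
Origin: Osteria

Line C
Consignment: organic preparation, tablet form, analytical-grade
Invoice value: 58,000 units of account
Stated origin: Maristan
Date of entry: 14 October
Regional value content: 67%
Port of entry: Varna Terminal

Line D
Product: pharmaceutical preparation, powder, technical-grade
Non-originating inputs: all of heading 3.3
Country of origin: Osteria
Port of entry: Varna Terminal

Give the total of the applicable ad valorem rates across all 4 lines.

Line A: inorganic → 3.1; tablet form → 3.1.1; technical-grade → 3.1.1.1. Scheduled 38%. Caledon agreement on 3.1.1.2: 3.1.1.1 not covered. → 38%.
Line B: inorganic → 3.1; powder → 3.1.4; crude → 3.1.4.2. Scheduled 4%. Osteria agreement on 3.2.2: 3.1.4.2 not covered. → 4%.
Line C: organic → 3.3; tablet form → 3.3.1; analytical-grade → 3.3.1.1. Scheduled 38%. Maristan agreement on 3.1.4: 3.3.1.1 not covered. → 38%.
Line D: pharmaceutical → 3.2; powder → 3.2.2; technical-grade → 3.2.2.2. Scheduled 17%. Osteria agreement on 3.2.2: CTH met → 13% available; preferential 13%. → 13%.
Sum: 38% + 4% + 38% + 13% = 93%.

93%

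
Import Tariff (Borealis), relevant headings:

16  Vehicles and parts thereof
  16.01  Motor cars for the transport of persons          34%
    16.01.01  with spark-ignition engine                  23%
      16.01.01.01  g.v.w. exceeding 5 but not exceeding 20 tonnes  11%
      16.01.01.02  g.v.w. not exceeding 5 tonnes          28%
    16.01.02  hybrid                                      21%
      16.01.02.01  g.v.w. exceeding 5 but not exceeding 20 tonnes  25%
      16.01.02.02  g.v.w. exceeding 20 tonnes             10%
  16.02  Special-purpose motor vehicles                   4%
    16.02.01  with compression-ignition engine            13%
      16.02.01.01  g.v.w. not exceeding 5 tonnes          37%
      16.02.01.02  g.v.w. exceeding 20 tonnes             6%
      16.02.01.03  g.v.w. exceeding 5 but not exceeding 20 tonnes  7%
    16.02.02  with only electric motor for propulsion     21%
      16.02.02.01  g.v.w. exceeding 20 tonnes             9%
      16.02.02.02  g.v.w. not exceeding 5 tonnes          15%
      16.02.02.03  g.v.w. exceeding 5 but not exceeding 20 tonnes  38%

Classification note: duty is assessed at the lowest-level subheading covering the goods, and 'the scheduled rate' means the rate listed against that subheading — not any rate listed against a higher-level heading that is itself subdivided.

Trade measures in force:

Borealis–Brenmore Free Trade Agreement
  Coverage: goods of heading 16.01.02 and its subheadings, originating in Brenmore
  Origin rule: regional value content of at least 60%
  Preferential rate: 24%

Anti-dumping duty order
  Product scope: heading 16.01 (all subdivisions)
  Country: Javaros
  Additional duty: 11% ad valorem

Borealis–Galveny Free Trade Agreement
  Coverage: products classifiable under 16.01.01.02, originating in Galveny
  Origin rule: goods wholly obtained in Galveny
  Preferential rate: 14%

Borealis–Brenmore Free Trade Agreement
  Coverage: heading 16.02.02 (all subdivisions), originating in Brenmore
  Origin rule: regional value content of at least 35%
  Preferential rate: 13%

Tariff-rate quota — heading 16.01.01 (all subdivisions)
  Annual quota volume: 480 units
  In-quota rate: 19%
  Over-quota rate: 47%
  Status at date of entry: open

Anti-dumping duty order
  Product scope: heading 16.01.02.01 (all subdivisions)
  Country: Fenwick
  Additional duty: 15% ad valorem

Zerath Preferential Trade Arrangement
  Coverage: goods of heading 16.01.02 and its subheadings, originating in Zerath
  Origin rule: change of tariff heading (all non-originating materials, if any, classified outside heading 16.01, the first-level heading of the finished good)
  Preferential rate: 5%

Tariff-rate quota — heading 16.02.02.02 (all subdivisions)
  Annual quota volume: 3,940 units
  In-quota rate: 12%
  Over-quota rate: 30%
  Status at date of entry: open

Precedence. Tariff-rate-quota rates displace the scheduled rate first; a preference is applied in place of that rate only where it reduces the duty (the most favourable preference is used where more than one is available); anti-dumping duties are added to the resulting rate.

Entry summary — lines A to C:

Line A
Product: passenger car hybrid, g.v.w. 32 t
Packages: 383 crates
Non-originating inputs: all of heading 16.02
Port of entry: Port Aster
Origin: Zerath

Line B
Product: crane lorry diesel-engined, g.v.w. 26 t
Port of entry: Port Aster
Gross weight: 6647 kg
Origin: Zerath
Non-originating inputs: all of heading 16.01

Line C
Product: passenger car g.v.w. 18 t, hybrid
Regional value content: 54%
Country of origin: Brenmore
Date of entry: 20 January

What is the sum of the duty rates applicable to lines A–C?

36%

Line A: passenger car → 16.01; hybrid → 16.01.02; g.v.w. 32 t → 16.01.02.02. Scheduled 10%. Zerath agreement on 16.01.02: CTH met → 5% available; preferential 5%. → 5%.
Line B: crane lorry → 16.02; diesel-engined → 16.02.01; g.v.w. 26 t → 16.02.01.02. Scheduled 6%. Zerath agreement on 16.01.02: 16.02.01.02 not covered. → 6%.
Line C: passenger car → 16.01; hybrid → 16.01.02; g.v.w. 18 t → 16.01.02.01. Scheduled 25%. Brenmore agreement on 16.01.02: RVC < 60%; Brenmore agreement on 16.02.02: 16.01.02.01 not covered. → 25%.
Sum: 5% + 6% + 25% = 36%.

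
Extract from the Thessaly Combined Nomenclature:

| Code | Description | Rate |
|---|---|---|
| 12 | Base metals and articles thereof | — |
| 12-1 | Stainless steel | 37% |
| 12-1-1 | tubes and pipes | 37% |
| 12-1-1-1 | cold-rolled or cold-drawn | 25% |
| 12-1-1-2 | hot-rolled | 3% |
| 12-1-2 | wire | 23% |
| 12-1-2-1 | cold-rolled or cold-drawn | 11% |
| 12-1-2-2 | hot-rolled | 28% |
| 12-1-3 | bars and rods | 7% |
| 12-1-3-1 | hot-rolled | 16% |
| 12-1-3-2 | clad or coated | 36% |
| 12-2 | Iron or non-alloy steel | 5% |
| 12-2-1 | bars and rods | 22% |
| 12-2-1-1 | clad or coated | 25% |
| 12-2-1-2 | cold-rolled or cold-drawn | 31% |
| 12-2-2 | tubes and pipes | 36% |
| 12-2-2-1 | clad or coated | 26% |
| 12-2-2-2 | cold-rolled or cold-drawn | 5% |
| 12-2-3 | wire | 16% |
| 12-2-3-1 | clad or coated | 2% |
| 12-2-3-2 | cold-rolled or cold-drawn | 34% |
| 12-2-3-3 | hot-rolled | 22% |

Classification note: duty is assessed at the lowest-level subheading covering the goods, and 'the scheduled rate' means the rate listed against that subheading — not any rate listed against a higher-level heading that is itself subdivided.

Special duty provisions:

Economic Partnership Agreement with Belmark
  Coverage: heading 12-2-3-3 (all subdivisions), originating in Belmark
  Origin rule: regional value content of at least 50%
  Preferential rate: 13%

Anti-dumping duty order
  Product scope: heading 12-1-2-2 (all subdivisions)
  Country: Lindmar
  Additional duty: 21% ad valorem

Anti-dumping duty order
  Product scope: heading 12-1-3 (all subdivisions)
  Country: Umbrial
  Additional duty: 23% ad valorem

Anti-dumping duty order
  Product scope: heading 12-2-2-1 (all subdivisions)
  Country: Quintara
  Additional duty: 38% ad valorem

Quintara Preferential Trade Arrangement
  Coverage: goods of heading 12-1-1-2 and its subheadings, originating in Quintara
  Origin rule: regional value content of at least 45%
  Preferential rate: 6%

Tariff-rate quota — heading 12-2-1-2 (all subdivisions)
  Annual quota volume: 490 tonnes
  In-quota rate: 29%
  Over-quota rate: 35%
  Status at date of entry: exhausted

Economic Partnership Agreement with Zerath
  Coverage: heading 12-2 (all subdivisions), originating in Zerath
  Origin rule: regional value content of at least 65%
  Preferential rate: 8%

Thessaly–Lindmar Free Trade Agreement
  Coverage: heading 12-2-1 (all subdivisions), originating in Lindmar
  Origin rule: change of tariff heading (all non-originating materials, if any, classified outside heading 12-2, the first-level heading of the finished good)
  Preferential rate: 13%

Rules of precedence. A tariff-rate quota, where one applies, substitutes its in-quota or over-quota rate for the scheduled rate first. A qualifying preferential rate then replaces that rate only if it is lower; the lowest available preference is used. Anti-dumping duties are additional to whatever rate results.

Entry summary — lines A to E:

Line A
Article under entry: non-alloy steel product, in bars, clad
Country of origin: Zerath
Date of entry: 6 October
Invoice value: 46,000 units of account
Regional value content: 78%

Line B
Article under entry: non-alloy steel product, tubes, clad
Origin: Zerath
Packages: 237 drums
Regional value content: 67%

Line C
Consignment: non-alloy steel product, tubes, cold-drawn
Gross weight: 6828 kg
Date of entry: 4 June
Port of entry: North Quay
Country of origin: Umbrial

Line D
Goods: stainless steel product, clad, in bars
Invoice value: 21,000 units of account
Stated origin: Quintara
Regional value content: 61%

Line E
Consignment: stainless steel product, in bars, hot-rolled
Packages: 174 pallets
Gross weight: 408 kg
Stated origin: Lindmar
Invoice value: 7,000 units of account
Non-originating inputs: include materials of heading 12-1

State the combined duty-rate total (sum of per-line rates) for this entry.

Line A: non-alloy steel → 12-2; in bars → 12-2-1; clad → 12-2-1-1. Scheduled 25%. Zerath agreement on 12-2: RVC ≥ 65% → 8% available; preferential 8%. → 8%.
Line B: non-alloy steel → 12-2; tubes → 12-2-2; clad → 12-2-2-1. Scheduled 26%. Zerath agreement on 12-2: RVC ≥ 65% → 8% available; preferential 8%. → 8%.
Line C: non-alloy steel → 12-2; tubes → 12-2-2; cold-drawn → 12-2-2-2. Scheduled 5%. No special measure applies. → 5%.
Line D: stainless steel → 12-1; in bars → 12-1-3; clad → 12-1-3-2. Scheduled 36%. Quintara agreement on 12-1-1-2: 12-1-3-2 not covered. → 36%.
Line E: stainless steel → 12-1; in bars → 12-1-3; hot-rolled → 12-1-3-1. Scheduled 16%. Lindmar agreement on 12-2-1: 12-1-3-1 not covered. → 16%.
Sum: 8% + 8% + 5% + 36% + 16% = 73%.

73%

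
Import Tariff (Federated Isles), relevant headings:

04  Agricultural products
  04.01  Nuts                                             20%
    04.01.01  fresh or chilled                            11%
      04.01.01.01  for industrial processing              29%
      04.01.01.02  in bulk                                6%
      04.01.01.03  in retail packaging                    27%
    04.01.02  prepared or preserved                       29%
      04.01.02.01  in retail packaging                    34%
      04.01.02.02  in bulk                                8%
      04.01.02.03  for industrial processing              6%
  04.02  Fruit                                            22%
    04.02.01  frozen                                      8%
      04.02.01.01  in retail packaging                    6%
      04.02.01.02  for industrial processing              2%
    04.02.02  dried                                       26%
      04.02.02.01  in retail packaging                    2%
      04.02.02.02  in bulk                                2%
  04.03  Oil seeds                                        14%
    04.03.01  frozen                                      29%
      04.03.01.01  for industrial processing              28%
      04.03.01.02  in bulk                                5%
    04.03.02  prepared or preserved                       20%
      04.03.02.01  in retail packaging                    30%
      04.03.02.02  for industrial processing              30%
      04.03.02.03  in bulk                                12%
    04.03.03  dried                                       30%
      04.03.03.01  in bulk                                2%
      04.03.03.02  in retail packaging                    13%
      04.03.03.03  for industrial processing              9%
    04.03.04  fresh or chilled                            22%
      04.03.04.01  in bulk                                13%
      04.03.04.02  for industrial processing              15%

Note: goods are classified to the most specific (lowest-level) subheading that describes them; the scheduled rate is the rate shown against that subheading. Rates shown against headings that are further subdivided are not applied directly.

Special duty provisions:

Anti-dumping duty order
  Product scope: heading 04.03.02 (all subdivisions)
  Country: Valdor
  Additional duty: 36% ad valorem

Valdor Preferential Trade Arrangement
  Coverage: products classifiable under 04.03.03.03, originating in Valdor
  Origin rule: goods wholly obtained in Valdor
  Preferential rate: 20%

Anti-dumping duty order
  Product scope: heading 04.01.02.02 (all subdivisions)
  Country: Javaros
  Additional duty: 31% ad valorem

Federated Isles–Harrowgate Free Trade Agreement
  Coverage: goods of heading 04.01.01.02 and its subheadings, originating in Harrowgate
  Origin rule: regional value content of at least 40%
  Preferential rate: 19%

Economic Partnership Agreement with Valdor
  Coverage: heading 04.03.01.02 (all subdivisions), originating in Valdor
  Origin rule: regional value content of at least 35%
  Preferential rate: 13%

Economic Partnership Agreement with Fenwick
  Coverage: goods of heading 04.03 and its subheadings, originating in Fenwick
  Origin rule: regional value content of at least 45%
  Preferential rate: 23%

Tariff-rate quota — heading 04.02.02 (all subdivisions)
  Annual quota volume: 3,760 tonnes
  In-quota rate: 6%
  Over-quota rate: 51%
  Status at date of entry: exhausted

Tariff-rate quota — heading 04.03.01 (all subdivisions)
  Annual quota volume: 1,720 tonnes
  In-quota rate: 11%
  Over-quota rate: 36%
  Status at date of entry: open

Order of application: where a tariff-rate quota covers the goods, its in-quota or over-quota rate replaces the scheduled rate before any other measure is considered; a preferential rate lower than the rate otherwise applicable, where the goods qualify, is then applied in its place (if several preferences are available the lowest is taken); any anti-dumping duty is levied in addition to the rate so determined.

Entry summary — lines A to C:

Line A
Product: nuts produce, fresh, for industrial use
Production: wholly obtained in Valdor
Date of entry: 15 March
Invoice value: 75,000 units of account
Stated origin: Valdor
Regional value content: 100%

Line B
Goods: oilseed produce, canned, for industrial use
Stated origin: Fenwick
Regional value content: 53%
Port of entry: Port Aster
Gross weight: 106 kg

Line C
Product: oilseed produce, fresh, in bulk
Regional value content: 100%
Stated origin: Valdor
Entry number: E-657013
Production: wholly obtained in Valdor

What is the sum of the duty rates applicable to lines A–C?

65%

Line A: nuts → 04.01; fresh → 04.01.01; for industrial use → 04.01.01.01. Scheduled 29%. Valdor agreement on 04.03.03.03: 04.01.01.01 not covered; Valdor agreement on 04.03.01.02: 04.01.01.01 not covered. → 29%.
Line B: oilseed → 04.03; canned → 04.03.02; for industrial use → 04.03.02.02. Scheduled 30%. Fenwick agreement on 04.03: RVC ≥ 45% → 23% available; preferential 23%. → 23%.
Line C: oilseed → 04.03; fresh → 04.03.04; in bulk → 04.03.04.01. Scheduled 13%. Valdor agreement on 04.03.03.03: 04.03.04.01 not covered; Valdor agreement on 04.03.01.02: 04.03.04.01 not covered. → 13%.
Sum: 29% + 23% + 13% = 65%.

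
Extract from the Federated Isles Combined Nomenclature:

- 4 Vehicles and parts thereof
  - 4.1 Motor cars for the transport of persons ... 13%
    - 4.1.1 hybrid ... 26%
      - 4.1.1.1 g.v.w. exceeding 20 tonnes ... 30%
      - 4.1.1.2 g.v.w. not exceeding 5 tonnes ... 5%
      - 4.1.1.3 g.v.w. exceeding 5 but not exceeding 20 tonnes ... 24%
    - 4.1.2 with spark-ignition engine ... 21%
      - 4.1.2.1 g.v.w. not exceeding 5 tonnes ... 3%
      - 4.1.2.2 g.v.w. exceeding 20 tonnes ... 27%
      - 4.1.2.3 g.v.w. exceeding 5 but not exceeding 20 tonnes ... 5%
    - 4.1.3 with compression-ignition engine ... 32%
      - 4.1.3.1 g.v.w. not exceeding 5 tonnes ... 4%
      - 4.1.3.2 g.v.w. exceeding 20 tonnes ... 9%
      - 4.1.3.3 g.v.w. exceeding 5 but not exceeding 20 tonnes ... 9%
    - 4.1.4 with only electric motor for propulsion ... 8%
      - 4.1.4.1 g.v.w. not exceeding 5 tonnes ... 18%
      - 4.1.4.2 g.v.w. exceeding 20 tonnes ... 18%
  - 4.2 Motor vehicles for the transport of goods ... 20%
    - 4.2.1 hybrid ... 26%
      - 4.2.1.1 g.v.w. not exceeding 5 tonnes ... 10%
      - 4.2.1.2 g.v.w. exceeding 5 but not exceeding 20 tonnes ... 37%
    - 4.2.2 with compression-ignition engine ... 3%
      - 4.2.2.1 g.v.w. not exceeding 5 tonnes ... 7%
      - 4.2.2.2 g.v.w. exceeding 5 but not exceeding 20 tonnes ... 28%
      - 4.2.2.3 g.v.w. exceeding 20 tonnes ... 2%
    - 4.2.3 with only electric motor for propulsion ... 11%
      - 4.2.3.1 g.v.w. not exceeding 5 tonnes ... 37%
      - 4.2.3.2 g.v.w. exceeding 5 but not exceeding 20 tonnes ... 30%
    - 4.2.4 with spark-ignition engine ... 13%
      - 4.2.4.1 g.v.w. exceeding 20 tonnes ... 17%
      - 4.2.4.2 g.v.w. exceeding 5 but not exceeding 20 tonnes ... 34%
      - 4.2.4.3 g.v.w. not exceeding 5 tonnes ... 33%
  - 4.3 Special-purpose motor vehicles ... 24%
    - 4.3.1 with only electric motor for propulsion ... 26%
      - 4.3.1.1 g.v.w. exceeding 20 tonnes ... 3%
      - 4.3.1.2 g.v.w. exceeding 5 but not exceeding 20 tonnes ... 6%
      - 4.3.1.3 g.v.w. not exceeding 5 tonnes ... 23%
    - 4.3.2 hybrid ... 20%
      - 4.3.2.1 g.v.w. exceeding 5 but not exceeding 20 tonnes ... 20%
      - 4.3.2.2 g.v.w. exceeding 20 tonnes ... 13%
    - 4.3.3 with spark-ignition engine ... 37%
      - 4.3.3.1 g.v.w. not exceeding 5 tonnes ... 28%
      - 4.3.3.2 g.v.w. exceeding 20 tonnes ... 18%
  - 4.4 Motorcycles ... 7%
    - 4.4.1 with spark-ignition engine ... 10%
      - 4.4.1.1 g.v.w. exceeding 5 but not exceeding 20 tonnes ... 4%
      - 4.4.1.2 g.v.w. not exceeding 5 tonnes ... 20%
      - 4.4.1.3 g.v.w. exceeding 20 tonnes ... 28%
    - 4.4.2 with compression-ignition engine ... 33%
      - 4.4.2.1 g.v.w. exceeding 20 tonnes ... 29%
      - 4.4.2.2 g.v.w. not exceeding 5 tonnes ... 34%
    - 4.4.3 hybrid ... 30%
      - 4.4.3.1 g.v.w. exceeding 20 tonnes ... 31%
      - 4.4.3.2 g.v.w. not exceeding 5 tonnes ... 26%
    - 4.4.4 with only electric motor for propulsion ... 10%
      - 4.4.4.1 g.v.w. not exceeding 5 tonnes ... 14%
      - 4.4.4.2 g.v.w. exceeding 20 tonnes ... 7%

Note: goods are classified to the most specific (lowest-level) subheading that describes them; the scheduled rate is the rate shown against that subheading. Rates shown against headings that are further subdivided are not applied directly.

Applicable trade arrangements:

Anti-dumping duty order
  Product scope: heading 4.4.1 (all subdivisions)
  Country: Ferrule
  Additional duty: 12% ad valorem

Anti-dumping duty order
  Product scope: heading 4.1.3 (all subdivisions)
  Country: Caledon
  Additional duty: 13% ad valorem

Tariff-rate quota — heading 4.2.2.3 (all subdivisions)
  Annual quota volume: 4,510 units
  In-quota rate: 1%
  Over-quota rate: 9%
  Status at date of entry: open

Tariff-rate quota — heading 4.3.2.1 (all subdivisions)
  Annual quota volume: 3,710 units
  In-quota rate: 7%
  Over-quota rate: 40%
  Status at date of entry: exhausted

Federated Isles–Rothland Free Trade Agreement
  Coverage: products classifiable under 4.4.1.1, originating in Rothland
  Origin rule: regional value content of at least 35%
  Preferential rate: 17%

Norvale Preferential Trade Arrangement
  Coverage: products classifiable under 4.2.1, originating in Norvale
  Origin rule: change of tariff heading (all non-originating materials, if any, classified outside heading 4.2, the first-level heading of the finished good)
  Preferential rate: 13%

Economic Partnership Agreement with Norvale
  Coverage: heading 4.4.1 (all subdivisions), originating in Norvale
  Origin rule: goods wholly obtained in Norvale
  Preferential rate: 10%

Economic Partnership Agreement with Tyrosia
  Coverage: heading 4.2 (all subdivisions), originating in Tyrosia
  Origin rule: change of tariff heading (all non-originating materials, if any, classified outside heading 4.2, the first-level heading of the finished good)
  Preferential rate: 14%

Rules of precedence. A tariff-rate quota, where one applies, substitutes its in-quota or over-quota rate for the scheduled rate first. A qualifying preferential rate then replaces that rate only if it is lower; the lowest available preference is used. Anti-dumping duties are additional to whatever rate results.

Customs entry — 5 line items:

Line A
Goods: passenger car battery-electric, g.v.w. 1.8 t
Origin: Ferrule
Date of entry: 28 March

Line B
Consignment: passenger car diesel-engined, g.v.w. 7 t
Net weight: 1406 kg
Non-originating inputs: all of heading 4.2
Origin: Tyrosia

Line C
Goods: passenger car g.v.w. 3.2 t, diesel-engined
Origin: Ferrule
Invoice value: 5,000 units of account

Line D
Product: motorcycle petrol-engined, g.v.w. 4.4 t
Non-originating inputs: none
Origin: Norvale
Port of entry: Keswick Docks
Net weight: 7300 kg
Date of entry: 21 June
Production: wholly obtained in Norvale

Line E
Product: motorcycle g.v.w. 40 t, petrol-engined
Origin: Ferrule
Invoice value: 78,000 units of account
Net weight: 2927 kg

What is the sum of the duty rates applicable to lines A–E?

81%

Line A: passenger car → 4.1; battery-electric → 4.1.4; g.v.w. 1.8 t → 4.1.4.1. Scheduled 18%. No special measure applies. → 18%.
Line B: passenger car → 4.1; diesel-engined → 4.1.3; g.v.w. 7 t → 4.1.3.3. Scheduled 9%. Tyrosia agreement on 4.2: 4.1.3.3 not covered. → 9%.
Line C: passenger car → 4.1; diesel-engined → 4.1.3; g.v.w. 3.2 t → 4.1.3.1. Scheduled 4%. No special measure applies. → 4%.
Line D: motorcycle → 4.4; petrol-engined → 4.4.1; g.v.w. 4.4 t → 4.4.1.2. Scheduled 20%. Norvale agreement on 4.2.1: 4.4.1.2 not covered; Norvale agreement on 4.4.1: wholly obtained → 10% available; preferential 10%. → 10%.
Line E: motorcycle → 4.4; petrol-engined → 4.4.1; g.v.w. 40 t → 4.4.1.3. Scheduled 28%. anti-dumping (Ferrule, 4.4.1): +12%; total 28% + 12% = 40%. → 40%.
Sum: 18% + 9% + 4% + 10% + 40% = 81%.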